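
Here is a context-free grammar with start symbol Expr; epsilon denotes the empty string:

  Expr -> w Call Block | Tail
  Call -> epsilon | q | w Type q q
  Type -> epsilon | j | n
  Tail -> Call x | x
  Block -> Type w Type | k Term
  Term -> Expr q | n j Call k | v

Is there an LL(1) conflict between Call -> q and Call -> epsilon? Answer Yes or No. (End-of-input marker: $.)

FIRST(q) = { q } and FIRST(epsilon) = { epsilon }.
The second is nullable but FOLLOW(Call) = { j, k, n, w, x } is disjoint from FIRST of the first.

No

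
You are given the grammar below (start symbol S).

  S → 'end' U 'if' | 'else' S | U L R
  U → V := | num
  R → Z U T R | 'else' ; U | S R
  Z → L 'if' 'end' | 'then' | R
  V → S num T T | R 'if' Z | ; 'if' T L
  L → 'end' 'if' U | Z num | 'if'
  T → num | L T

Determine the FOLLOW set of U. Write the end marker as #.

In S → 'end' U 'if': add FIRST('if') = { 'if' }.
In S → U L R: add FIRST(L R) = { 'else', 'end', 'if', 'then', ;, num }.
In R → Z U T R: add FIRST(T R) = { 'else', 'end', 'if', 'then', ;, num }.
In R → 'else' ; U: U is at the end, add FOLLOW(R) = { #, 'else', 'end', 'if', 'then', :=, ;, num }.
In L → 'end' 'if' U: U is at the end, add FOLLOW(L) = { 'else', 'end', 'if', 'then', :=, ;, num }.
Union: FOLLOW(U) = { #, 'else', 'end', 'if', 'then', :=, ;, num }.

{ #, 'else', 'end', 'if', 'then', :=, ;, num }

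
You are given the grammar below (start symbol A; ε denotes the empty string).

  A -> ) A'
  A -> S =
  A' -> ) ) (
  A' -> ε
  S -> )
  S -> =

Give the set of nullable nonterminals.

{ A' }

Directly nullable (have an ε-production): A'.
No other nonterminal has a production whose RHS symbols are all nullable.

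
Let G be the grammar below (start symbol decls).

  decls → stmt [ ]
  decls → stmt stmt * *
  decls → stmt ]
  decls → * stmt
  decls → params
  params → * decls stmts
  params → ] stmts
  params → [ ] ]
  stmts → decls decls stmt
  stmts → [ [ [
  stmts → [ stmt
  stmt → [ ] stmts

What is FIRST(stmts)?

From stmts → decls decls stmt: add FIRST(decls) = { *, [, ] }.
stmts → [ [ [ contributes {[}.
stmts → [ stmt contributes {[}.
Union: FIRST(stmts) = { *, [, ] }.

{ *, [, ] }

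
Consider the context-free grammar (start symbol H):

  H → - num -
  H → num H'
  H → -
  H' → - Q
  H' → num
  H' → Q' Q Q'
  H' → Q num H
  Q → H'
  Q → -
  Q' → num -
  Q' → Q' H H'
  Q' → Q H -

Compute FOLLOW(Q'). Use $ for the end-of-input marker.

In H' → Q' Q Q': add FIRST(Q Q') = { -, num }.
In H' → Q' Q Q': Q' is at the end, add FOLLOW(H') = { $, -, num }.
In Q' → Q' H H': add FIRST(H H') = { -, num }.
Union: FOLLOW(Q') = { $, -, num }.

{ $, -, num }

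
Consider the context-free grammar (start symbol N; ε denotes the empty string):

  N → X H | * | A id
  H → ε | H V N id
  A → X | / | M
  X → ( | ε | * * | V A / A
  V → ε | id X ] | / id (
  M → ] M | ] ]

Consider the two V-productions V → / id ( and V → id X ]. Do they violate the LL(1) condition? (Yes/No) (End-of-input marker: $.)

FIRST(/ id () = { / } and FIRST(id X ]) = { id }.
The FIRST sets are disjoint and neither alternative is nullable — no conflict.

No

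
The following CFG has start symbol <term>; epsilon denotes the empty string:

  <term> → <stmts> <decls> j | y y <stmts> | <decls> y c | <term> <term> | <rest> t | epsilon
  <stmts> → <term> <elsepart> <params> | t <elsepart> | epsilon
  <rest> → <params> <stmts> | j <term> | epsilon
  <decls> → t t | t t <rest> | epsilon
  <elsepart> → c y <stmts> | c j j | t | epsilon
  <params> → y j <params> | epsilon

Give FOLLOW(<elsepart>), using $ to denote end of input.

{ $, c, j, t, y }

In <stmts> → <term> <elsepart> <params>: add FIRST(<params>)\{epsilon} = { y }.
  Since <params> is nullable, also add FOLLOW(<stmts>) = { $, c, j, t, y }.
In <stmts> → t <elsepart>: <elsepart> is at the end, add FOLLOW(<stmts>) = { $, c, j, t, y }.
Union: FOLLOW(<elsepart>) = { $, c, j, t, y }.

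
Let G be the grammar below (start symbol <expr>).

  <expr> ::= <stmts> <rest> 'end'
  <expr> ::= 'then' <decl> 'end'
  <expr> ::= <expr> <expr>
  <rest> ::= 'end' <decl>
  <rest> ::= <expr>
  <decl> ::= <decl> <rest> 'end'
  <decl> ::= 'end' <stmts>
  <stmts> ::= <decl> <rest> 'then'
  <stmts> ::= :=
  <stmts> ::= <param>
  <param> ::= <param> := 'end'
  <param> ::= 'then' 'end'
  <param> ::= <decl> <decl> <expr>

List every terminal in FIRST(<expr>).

From <expr> ::= <stmts> <rest> 'end': add FIRST(<stmts>) = { 'end', 'then', := }.
<expr> ::= 'then' <decl> 'end' contributes {'then'}.
From <expr> ::= <expr> <expr>: add FIRST(<expr>) = { 'end', 'then', := }.
Union: FIRST(<expr>) = { 'end', 'then', := }.

{ 'end', 'then', := }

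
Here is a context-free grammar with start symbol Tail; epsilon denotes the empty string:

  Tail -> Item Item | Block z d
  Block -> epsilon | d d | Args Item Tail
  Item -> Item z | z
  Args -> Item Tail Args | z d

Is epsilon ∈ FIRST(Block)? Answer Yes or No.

Yes

Block has an epsilon-production, so Block ⇒ epsilon.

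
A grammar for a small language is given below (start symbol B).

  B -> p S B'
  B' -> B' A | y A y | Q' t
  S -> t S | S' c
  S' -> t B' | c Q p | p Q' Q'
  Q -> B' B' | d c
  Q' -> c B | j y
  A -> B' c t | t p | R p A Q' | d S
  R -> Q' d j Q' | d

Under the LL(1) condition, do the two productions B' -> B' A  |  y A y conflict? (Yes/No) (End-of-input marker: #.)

FIRST(B' A) = { c, j, y } and FIRST(y A y) = { y }.
Both contain y, so the two alternatives are not disjoint — LL(1) conflict.

Yes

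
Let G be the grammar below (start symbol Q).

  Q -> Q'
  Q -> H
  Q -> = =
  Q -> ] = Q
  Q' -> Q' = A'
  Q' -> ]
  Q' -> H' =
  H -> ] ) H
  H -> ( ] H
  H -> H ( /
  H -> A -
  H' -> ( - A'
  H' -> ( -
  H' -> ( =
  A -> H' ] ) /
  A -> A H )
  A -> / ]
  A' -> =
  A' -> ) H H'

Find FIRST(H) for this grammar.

H -> ] ) H contributes {]}.
H -> ( ] H contributes {(}.
From H -> H ( /: add FIRST(H) = { (, /, ] }.
From H -> A -: add FIRST(A) = { (, / }.
Union: FIRST(H) = { (, /, ] }.

{ (, /, ] }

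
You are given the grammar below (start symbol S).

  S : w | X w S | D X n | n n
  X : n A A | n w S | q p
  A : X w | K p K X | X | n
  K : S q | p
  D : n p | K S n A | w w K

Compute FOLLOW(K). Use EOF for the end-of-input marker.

{ n, p, q, w }

In A : K p K X: add FIRST(p K X) = { p }.
In A : K p K X: add FIRST(X) = { n, q }.
In D : K S n A: add FIRST(S n A) = { n, p, q, w }.
In D : w w K: K is at the end, add FOLLOW(D) = { n, q }.
Union: FOLLOW(K) = { n, p, q, w }.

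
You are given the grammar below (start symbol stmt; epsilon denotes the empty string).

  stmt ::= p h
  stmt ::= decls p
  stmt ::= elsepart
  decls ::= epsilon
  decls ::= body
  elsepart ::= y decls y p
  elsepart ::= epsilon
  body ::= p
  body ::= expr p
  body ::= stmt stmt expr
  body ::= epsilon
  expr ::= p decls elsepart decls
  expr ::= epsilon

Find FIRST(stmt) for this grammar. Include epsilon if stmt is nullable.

{ p, y, epsilon }

stmt ::= p h contributes {p}.
From stmt ::= decls p: decls nullable, take FIRST(decls) ∪ {p} = { p, y }.
From stmt ::= elsepart: add FIRST(elsepart) = { y, epsilon } (including epsilon since elsepart is nullable).
Union: FIRST(stmt) = { p, y, epsilon }.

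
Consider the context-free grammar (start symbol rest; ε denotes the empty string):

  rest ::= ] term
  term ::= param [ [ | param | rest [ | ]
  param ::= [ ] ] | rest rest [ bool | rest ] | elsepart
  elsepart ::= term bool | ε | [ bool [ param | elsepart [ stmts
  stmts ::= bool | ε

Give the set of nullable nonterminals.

Directly nullable (have an ε-production): elsepart, stmts.
term ::= param with every symbol nullable, so term is nullable.
param ::= elsepart with every symbol nullable, so param is nullable.
No other nonterminal has a production whose RHS symbols are all nullable.

{ elsepart, param, stmts, term }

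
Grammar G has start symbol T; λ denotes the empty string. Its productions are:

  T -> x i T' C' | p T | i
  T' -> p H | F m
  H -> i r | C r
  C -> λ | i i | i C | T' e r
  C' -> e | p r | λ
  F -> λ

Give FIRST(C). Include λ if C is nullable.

{ i, m, p, λ }

C -> λ contributes λ.
C -> i i contributes {i}.
C -> i C contributes {i}.
From C -> T' e r: add FIRST(T') = { m, p }.
Union: FIRST(C) = { i, m, p, λ }.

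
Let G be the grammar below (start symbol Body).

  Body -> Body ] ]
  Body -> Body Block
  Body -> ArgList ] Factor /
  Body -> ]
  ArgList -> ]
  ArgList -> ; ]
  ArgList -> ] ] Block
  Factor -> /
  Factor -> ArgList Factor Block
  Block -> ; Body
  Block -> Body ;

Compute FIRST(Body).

{ ;, ] }

From Body -> Body ] ]: add FIRST(Body) = { ;, ] }.
From Body -> Body Block: add FIRST(Body) = { ;, ] }.
From Body -> ArgList ] Factor /: add FIRST(ArgList) = { ;, ] }.
Body -> ] contributes {]}.
Union: FIRST(Body) = { ;, ] }.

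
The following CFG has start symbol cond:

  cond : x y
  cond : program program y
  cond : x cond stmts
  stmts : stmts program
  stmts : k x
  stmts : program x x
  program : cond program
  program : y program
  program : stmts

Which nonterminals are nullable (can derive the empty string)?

{ } (none)

No nonterminal has an empty production or an RHS whose symbols are all nullable.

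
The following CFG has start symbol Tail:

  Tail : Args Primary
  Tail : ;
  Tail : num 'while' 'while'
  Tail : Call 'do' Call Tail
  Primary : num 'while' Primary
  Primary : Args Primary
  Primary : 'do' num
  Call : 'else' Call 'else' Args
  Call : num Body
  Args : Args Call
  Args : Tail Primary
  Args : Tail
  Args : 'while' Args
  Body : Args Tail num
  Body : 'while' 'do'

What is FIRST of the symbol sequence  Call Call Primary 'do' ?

Add FIRST(Call) = { 'else', num }; Call is not nullable, stop.

{ 'else', num }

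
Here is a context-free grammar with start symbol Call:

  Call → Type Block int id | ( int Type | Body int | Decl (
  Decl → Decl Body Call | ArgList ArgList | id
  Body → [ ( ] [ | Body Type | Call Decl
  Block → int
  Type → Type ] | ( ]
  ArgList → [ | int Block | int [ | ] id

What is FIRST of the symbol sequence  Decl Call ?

Add FIRST(Decl) = { [, ], id, int }; Decl is not nullable, stop.

{ [, ], id, int }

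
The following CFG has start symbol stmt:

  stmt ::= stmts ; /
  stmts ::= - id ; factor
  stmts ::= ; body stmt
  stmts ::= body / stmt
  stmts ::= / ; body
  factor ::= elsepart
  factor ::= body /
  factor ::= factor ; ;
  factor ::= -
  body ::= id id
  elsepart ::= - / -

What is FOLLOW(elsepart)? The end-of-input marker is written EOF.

{ ; }

In factor ::= elsepart: elsepart is at the end, add FOLLOW(factor) = { ; }.
Union: FOLLOW(elsepart) = { ; }.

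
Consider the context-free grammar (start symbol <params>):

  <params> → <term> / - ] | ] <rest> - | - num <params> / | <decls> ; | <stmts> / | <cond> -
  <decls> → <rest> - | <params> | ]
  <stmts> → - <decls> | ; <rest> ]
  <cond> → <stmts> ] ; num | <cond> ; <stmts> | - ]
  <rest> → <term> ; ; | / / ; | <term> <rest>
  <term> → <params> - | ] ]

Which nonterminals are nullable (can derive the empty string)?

No nonterminal has an empty production or an RHS whose symbols are all nullable.

{ } (none)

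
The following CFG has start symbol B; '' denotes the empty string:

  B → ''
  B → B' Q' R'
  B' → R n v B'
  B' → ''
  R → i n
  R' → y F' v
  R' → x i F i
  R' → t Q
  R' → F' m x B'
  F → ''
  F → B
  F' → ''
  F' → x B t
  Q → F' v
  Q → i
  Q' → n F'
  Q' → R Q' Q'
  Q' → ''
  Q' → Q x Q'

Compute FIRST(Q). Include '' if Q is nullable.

From Q → F' v: F' nullable, take FIRST(F') ∪ {v} = { v, x }.
Q → i contributes {i}.
Union: FIRST(Q) = { i, v, x }.

{ i, v, x }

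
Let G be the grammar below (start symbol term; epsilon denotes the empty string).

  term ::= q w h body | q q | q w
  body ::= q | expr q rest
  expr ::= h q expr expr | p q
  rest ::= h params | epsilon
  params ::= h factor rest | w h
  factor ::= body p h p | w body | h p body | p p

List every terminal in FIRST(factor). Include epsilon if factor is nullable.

{ h, p, q, w }

From factor ::= body p h p: add FIRST(body) = { h, p, q }.
factor ::= w body contributes {w}.
factor ::= h p body contributes {h}.
factor ::= p p contributes {p}.
Union: FIRST(factor) = { h, p, q, w }.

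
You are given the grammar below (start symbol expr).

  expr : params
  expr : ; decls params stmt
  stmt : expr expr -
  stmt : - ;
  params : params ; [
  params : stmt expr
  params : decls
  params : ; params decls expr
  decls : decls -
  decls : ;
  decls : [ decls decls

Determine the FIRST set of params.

From params : params ; [: add FIRST(params) = { -, ;, [ }.
From params : stmt expr: add FIRST(stmt) = { -, ;, [ }.
From params : decls: add FIRST(decls) = { ;, [ }.
params : ; params decls expr contributes {;}.
Union: FIRST(params) = { -, ;, [ }.

{ -, ;, [ }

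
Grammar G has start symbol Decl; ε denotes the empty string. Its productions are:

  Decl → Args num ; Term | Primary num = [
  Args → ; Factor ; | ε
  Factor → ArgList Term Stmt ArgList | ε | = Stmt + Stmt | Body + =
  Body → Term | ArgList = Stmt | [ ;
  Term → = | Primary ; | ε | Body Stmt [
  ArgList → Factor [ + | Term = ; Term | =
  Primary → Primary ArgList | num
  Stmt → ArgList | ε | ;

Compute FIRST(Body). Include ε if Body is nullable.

{ +, ;, =, [, num, ε }

From Body → Term: add FIRST(Term) = { +, ;, =, [, num, ε } (including ε since Term is nullable).
From Body → ArgList = Stmt: add FIRST(ArgList) = { +, ;, =, [, num }.
Body → [ ; contributes {[}.
Union: FIRST(Body) = { +, ;, =, [, num, ε }.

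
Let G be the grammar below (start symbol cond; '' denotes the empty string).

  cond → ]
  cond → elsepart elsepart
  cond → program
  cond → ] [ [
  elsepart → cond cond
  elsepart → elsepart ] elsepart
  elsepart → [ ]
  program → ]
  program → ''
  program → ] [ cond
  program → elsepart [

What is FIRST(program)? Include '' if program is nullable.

{ [, ], '' }

program → ] contributes {]}.
program → '' contributes ''.
program → ] [ cond contributes {]}.
From program → elsepart [: elsepart nullable, take FIRST(elsepart) ∪ {[} = { [, ] }.
Union: FIRST(program) = { [, ], '' }.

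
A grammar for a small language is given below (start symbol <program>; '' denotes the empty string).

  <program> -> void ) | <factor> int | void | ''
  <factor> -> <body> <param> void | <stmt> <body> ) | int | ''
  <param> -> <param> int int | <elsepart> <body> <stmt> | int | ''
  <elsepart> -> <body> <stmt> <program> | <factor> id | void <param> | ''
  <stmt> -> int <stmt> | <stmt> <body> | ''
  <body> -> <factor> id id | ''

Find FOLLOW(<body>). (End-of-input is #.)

{ ), id, int, void }

In <factor> -> <body> <param> void: add FIRST(<param> void) = { ), id, int, void }.
In <factor> -> <stmt> <body> ): add FIRST()) = { ) }.
In <param> -> <elsepart> <body> <stmt>: add FIRST(<stmt>)\{''} = { ), id, int, void }.
  Since <stmt> is nullable, also add FOLLOW(<param>) = { ), id, int, void }.
In <elsepart> -> <body> <stmt> <program>: add FIRST(<stmt> <program>)\{''} = { ), id, int, void }.
  Since <stmt> <program> is nullable, also add FOLLOW(<elsepart>) = { ), id, int, void }.
In <stmt> -> <stmt> <body>: <body> is at the end, add FOLLOW(<stmt>) = { ), id, int, void }.
Union: FOLLOW(<body>) = { ), id, int, void }.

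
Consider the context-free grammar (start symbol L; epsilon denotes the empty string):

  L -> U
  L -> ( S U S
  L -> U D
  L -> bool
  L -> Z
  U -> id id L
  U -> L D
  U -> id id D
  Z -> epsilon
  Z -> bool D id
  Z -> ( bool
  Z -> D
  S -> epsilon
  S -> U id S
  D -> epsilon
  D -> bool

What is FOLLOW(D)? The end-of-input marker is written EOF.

{ EOF, (, bool, id }

In L -> U D: D is at the end, add FOLLOW(L) = { EOF, (, bool, id }.
In U -> L D: D is at the end, add FOLLOW(U) = { EOF, (, bool, id }.
In U -> id id D: D is at the end, add FOLLOW(U) = { EOF, (, bool, id }.
In Z -> bool D id: add FIRST(id) = { id }.
In Z -> D: D is at the end, add FOLLOW(Z) = { EOF, (, bool, id }.
Union: FOLLOW(D) = { EOF, (, bool, id }.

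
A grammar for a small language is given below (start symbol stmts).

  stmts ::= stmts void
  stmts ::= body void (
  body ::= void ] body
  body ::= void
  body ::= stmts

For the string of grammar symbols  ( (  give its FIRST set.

{ ( }

( is a terminal; add {(} and stop.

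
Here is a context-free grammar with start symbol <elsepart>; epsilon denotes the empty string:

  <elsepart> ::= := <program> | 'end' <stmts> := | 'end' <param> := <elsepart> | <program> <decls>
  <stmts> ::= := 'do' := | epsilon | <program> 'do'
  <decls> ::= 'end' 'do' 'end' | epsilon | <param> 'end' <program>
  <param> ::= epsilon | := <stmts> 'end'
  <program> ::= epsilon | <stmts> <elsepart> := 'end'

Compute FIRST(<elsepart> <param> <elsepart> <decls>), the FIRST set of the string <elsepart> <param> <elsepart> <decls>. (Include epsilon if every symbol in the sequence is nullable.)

Add FIRST(<elsepart>)\{epsilon} = { 'do', 'end', := }; <elsepart> is nullable, continue.
Add FIRST(<param>)\{epsilon} = { := }; <param> is nullable, continue.
Add FIRST(<elsepart>)\{epsilon} = { 'do', 'end', := }; <elsepart> is nullable, continue.
Add FIRST(<decls>)\{epsilon} = { 'end', := }; <decls> is nullable, continue.
Every symbol is nullable, so include epsilon.

{ 'do', 'end', :=, epsilon }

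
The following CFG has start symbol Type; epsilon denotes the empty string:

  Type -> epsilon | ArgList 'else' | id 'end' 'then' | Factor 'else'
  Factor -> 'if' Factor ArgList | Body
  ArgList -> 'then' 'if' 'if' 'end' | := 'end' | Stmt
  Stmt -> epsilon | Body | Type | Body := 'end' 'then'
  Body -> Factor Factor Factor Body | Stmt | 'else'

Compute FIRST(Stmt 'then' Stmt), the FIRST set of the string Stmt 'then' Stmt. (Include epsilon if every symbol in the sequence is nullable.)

{ 'else', 'if', 'then', :=, id }

Add FIRST(Stmt)\{epsilon} = { 'else', 'if', 'then', :=, id }; Stmt is nullable, continue.
'then' is a terminal; add {'then'} and stop.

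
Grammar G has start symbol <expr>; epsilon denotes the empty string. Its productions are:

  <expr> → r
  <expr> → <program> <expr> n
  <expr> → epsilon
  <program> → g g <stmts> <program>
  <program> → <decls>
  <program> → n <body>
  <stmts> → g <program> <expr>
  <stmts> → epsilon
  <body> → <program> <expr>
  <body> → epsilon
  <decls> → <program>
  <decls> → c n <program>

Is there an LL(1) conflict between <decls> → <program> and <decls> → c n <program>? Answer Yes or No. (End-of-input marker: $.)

FIRST(<program>) = { c, g, n } and FIRST(c n <program>) = { c }.
Both contain c, so the two alternatives are not disjoint — LL(1) conflict.

Yes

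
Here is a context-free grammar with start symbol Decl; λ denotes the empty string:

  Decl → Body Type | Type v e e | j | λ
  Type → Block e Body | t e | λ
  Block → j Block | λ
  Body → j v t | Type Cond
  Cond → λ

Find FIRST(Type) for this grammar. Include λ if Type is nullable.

From Type → Block e Body: Block nullable, take FIRST(Block) ∪ {e} = { e, j }.
Type → t e contributes {t}.
Type → λ contributes λ.
Union: FIRST(Type) = { e, j, t, λ }.

{ e, j, t, λ }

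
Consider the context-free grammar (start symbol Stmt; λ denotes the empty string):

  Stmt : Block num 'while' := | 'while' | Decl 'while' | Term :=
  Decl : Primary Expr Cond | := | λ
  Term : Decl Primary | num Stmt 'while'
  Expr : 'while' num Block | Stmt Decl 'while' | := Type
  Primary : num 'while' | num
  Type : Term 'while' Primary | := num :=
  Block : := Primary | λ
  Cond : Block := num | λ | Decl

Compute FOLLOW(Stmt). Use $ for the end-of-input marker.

{ $, 'while', :=, num }

Stmt is the start symbol, so $ ∈ FOLLOW(Stmt).
In Term : num Stmt 'while': add FIRST('while') = { 'while' }.
In Expr : Stmt Decl 'while': add FIRST(Decl 'while') = { 'while', :=, num }.
Union: FOLLOW(Stmt) = { $, 'while', :=, num }.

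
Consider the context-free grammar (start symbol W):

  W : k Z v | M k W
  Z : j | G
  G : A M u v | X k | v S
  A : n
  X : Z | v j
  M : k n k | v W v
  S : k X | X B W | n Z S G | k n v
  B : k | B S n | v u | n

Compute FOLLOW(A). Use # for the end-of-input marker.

{ k, v }

In G : A M u v: add FIRST(M u v) = { k, v }.
Union: FOLLOW(A) = { k, v }.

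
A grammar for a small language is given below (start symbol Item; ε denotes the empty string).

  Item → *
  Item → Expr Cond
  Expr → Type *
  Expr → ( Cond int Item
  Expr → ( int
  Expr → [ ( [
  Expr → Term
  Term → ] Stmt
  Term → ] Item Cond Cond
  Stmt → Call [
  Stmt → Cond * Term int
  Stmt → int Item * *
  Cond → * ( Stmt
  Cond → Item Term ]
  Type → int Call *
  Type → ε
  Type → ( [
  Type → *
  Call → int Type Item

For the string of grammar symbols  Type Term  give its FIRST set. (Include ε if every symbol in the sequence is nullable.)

{ (, *, ], int }

Add FIRST(Type)\{ε} = { (, *, int }; Type is nullable, continue.
Add FIRST(Term) = { ] }; Term is not nullable, stop.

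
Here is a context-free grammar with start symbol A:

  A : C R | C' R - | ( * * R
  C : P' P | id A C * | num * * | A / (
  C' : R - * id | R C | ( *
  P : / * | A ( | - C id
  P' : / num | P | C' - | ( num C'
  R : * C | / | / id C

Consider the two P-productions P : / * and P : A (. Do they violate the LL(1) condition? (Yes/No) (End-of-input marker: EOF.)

FIRST(/ *) = { / } and FIRST(A () = { (, *, -, /, id, num }.
Both contain /, so the two alternatives are not disjoint — LL(1) conflict.

Yes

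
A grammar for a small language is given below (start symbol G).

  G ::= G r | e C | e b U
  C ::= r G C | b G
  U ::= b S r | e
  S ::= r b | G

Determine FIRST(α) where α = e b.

{ e }

e is a terminal; add {e} and stop.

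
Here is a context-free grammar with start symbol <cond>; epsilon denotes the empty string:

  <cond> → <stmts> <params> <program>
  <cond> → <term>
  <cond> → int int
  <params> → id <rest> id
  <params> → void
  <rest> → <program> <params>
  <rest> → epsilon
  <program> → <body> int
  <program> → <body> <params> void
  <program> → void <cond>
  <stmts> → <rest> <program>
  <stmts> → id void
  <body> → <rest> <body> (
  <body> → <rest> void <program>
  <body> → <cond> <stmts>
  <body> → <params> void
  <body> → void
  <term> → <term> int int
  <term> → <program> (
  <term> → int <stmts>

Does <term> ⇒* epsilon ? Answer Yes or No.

Nullable nonterminals: <rest>.
No production of <term> has an RHS whose symbols are all nullable, so <term> is not nullable.

No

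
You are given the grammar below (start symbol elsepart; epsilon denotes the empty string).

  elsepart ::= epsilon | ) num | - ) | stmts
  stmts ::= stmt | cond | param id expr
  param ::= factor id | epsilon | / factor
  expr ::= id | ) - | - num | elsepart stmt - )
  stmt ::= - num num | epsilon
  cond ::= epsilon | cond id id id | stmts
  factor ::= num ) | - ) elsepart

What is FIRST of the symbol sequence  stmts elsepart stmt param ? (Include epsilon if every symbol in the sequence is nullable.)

{ ), -, /, id, num, epsilon }

Add FIRST(stmts)\{epsilon} = { -, /, id, num }; stmts is nullable, continue.
Add FIRST(elsepart)\{epsilon} = { ), -, /, id, num }; elsepart is nullable, continue.
Add FIRST(stmt)\{epsilon} = { - }; stmt is nullable, continue.
Add FIRST(param)\{epsilon} = { -, /, num }; param is nullable, continue.
Every symbol is nullable, so include epsilon.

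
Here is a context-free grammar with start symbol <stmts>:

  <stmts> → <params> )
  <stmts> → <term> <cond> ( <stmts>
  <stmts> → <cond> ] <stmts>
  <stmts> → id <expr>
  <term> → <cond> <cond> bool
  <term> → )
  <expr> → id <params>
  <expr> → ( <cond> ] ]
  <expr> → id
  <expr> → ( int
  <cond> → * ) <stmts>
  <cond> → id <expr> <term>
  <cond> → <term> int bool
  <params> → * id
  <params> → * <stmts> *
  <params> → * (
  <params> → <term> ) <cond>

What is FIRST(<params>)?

{ ), *, id }

<params> → * id contributes {*}.
<params> → * <stmts> * contributes {*}.
<params> → * ( contributes {*}.
From <params> → <term> ) <cond>: add FIRST(<term>) = { ), *, id }.
Union: FIRST(<params>) = { ), *, id }.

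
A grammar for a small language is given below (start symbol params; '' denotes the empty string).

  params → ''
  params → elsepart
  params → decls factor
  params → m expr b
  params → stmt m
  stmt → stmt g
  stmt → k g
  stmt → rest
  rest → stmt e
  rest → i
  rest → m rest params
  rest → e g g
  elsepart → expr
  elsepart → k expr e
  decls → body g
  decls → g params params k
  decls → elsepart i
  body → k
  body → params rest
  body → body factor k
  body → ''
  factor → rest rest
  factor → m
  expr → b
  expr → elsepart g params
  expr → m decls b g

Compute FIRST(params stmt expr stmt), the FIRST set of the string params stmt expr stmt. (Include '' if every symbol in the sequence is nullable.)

Add FIRST(params)\{''} = { b, e, g, i, k, m }; params is nullable, continue.
Add FIRST(stmt) = { e, i, k, m }; stmt is not nullable, stop.

{ b, e, g, i, k, m }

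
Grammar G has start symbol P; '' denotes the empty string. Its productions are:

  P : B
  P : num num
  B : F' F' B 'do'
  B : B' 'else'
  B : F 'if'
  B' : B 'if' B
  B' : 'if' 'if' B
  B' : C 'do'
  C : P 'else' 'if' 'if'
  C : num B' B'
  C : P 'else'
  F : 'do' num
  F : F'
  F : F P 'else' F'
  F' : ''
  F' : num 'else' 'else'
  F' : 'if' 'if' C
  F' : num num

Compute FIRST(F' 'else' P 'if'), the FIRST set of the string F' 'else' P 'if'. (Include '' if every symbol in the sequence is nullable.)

{ 'else', 'if', num }

Add FIRST(F')\{''} = { 'if', num }; F' is nullable, continue.
'else' is a terminal; add {'else'} and stop.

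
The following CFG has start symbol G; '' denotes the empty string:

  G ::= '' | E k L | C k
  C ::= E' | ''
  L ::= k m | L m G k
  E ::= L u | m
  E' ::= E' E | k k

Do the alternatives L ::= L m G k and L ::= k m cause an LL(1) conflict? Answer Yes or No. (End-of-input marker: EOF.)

Yes

FIRST(L m G k) = { k } and FIRST(k m) = { k }.
Both contain k, so the two alternatives are not disjoint — LL(1) conflict.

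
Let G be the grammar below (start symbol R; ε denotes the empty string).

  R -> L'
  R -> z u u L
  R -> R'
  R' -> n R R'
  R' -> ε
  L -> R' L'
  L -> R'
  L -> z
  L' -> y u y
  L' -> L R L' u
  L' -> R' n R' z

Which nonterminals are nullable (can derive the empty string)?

{ L, R, R' }

Directly nullable (have an ε-production): R'.
L -> R' with every symbol nullable, so L is nullable.
R -> R' with every symbol nullable, so R is nullable.
No other nonterminal has a production whose RHS symbols are all nullable.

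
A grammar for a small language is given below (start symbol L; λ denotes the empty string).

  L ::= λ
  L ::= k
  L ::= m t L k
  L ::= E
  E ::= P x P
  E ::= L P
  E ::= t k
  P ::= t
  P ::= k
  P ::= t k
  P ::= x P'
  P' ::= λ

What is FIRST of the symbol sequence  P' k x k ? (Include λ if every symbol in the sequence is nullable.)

Add FIRST(P')\{λ} = {  }; P' is nullable, continue.
k is a terminal; add {k} and stop.

{ k }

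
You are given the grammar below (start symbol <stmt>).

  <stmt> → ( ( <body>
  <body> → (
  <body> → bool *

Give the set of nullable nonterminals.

{ } (none)

No nonterminal has an empty production or an RHS whose symbols are all nullable.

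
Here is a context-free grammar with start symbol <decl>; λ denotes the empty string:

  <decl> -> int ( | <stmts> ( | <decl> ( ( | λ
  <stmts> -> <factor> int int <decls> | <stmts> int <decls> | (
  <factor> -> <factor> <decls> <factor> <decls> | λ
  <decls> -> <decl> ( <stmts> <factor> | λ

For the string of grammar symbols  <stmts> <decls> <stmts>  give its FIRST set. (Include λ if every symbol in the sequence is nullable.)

{ (, int }

Add FIRST(<stmts>) = { (, int }; <stmts> is not nullable, stop.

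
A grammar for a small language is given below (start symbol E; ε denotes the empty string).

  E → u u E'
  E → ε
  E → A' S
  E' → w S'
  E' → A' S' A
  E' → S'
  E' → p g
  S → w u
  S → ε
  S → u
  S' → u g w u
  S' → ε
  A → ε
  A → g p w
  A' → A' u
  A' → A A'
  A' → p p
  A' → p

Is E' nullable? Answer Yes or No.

Yes

E' → S' and each of S' is nullable, so E' ⇒* ε.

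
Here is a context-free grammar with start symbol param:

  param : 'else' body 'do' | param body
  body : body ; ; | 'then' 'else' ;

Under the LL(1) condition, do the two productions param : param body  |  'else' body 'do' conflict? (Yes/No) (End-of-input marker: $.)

FIRST(param body) = { 'else' } and FIRST('else' body 'do') = { 'else' }.
Both contain 'else', so the two alternatives are not disjoint — LL(1) conflict.

Yes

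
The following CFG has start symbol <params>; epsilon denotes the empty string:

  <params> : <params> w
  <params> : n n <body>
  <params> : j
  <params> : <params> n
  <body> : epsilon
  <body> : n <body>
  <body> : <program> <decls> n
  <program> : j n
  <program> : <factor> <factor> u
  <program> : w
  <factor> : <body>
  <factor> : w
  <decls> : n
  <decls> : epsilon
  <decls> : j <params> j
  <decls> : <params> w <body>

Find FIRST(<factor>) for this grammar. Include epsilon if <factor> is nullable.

From <factor> : <body>: add FIRST(<body>) = { j, n, u, w, epsilon } (including epsilon since <body> is nullable).
<factor> : w contributes {w}.
Union: FIRST(<factor>) = { j, n, u, w, epsilon }.

{ j, n, u, w, epsilon }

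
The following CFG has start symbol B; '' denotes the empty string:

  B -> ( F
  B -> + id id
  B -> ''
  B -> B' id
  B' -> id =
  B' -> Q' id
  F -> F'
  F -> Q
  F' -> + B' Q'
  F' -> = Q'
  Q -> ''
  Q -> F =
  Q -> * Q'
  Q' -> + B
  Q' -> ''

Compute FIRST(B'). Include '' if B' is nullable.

{ +, id }

B' -> id = contributes {id}.
From B' -> Q' id: Q' nullable, take FIRST(Q') ∪ {id} = { +, id }.
Union: FIRST(B') = { +, id }.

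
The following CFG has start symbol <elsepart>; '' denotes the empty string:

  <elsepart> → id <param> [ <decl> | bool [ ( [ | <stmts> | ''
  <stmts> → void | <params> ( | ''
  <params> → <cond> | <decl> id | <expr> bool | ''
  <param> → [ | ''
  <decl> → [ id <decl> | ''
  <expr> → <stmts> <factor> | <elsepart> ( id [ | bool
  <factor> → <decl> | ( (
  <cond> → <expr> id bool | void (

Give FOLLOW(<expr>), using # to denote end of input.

{ bool, id }

In <params> → <expr> bool: add FIRST(bool) = { bool }.
In <cond> → <expr> id bool: add FIRST(id bool) = { id }.
Union: FOLLOW(<expr>) = { bool, id }.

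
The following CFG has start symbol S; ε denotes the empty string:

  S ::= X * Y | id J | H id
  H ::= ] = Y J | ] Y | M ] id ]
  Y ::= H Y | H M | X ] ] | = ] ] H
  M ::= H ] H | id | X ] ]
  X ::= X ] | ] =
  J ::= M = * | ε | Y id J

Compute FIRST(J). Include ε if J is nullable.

From J ::= M = *: add FIRST(M) = { ], id }.
J ::= ε contributes ε.
From J ::= Y id J: add FIRST(Y) = { =, ], id }.
Union: FIRST(J) = { =, ], id, ε }.

{ =, ], id, ε }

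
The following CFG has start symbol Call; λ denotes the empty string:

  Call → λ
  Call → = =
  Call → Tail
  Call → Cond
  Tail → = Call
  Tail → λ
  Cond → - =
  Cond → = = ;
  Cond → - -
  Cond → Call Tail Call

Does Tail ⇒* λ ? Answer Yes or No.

Yes

Tail has an λ-production, so Tail ⇒ λ.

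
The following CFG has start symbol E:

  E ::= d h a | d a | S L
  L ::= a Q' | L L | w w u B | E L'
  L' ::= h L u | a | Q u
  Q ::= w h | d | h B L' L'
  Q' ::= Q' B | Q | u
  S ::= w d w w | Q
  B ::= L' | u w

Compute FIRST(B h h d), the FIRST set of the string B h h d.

Add FIRST(B) = { a, d, h, u, w }; B is not nullable, stop.

{ a, d, h, u, w }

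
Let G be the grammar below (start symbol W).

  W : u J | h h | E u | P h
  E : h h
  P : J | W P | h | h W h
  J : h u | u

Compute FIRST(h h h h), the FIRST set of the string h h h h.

{ h }

h is a terminal; add {h} and stop.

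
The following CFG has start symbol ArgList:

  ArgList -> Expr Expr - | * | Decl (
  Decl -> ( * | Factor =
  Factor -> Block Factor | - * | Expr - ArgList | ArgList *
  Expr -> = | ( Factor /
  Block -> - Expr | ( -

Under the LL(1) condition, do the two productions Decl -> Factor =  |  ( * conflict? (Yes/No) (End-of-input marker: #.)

Yes

FIRST(Factor =) = { (, *, -, = } and FIRST(( *) = { ( }.
Both contain (, so the two alternatives are not disjoint — LL(1) conflict.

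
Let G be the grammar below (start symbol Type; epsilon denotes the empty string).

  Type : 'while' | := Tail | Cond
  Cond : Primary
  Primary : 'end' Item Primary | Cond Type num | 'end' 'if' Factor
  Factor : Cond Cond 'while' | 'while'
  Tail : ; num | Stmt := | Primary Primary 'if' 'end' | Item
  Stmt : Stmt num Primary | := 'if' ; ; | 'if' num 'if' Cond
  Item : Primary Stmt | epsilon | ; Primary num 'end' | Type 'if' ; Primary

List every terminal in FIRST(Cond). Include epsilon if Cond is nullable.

From Cond : Primary: add FIRST(Primary) = { 'end' }.
Union: FIRST(Cond) = { 'end' }.

{ 'end' }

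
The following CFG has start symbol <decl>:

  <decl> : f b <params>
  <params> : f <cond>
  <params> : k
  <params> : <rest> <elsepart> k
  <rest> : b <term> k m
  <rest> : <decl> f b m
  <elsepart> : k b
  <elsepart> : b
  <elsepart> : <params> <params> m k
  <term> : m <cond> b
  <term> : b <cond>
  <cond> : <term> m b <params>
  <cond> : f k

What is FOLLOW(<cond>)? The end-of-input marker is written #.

In <params> : f <cond>: <cond> is at the end, add FOLLOW(<params>) = { #, b, f, k, m }.
In <term> : m <cond> b: add FIRST(b) = { b }.
In <term> : b <cond>: <cond> is at the end, add FOLLOW(<term>) = { k, m }.
Union: FOLLOW(<cond>) = { #, b, f, k, m }.

{ #, b, f, k, m }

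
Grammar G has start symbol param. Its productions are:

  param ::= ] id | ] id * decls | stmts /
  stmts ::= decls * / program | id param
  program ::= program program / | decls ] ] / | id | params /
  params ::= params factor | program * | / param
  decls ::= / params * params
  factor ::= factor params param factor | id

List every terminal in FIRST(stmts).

From stmts ::= decls * / program: add FIRST(decls) = { / }.
stmts ::= id param contributes {id}.
Union: FIRST(stmts) = { /, id }.

{ /, id }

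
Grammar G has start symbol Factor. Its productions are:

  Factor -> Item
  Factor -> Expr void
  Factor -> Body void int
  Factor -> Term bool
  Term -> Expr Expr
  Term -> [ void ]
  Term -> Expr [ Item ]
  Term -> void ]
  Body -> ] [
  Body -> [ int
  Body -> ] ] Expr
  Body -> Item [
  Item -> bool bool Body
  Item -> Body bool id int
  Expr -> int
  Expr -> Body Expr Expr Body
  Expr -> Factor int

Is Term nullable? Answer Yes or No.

No

No nonterminal in this grammar is nullable.
No production of Term has an RHS whose symbols are all nullable, so Term is not nullable.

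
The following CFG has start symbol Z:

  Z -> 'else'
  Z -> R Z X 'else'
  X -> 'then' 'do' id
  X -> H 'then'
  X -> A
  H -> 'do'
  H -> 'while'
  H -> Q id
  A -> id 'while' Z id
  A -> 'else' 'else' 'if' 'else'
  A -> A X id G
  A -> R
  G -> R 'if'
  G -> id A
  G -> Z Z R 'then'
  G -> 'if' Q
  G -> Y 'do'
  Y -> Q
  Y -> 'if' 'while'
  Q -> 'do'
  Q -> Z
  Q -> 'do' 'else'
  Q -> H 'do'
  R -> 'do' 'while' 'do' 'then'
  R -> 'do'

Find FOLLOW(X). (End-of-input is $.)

{ 'else', id }

In Z -> R Z X 'else': add FIRST('else') = { 'else' }.
In A -> A X id G: add FIRST(id G) = { id }.
Union: FOLLOW(X) = { 'else', id }.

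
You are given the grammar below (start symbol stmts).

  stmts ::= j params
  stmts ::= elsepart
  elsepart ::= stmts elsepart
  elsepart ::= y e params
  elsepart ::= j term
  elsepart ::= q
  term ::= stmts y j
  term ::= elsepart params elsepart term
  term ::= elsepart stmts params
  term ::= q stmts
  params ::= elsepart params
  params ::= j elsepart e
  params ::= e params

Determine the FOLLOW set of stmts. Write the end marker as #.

stmts is the start symbol, so # ∈ FOLLOW(stmts).
In elsepart ::= stmts elsepart: add FIRST(elsepart) = { j, q, y }.
In term ::= stmts y j: add FIRST(y j) = { y }.
In term ::= elsepart stmts params: add FIRST(params) = { e, j, q, y }.
In term ::= q stmts: stmts is at the end, add FOLLOW(term) = { #, e, j, q, y }.
Union: FOLLOW(stmts) = { #, e, j, q, y }.

{ #, e, j, q, y }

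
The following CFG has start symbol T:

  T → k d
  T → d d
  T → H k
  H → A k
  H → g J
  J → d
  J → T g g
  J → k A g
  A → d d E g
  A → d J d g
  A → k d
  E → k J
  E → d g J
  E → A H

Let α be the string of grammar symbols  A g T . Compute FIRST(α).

{ d, k }

Add FIRST(A) = { d, k }; A is not nullable, stop.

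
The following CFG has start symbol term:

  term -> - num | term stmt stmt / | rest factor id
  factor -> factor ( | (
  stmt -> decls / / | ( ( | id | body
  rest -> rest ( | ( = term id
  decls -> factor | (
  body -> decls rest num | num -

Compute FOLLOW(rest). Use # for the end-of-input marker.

In term -> rest factor id: add FIRST(factor id) = { ( }.
In rest -> rest (: add FIRST(() = { ( }.
In body -> decls rest num: add FIRST(num) = { num }.
Union: FOLLOW(rest) = { (, num }.

{ (, num }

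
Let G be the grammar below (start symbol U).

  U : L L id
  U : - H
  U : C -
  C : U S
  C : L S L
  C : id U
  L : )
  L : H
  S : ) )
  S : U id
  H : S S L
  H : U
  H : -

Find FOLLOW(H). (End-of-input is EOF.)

{ EOF, ), -, id }

In U : - H: H is at the end, add FOLLOW(U) = { EOF, ), -, id }.
In L : H: H is at the end, add FOLLOW(L) = { EOF, ), -, id }.
Union: FOLLOW(H) = { EOF, ), -, id }.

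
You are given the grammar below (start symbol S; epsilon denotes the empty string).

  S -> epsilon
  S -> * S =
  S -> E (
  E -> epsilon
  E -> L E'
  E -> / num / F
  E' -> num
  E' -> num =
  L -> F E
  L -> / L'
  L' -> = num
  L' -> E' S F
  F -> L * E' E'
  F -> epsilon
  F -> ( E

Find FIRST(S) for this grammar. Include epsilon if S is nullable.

S -> epsilon contributes epsilon.
S -> * S = contributes {*}.
From S -> E (: E nullable, take FIRST(E) ∪ {(} = { (, *, /, num }.
Union: FIRST(S) = { (, *, /, num, epsilon }.

{ (, *, /, num, epsilon }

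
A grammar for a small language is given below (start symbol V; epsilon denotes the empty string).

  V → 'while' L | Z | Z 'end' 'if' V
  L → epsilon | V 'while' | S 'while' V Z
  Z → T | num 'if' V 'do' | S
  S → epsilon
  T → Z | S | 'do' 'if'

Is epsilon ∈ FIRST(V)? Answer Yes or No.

V → Z and each of Z is nullable, so V ⇒* epsilon.

Yes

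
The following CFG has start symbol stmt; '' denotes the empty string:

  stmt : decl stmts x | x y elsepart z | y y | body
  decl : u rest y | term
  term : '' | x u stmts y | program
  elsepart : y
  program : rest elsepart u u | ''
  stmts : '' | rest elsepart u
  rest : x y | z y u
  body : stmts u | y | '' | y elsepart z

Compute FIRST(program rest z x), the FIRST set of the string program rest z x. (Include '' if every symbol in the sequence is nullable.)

{ x, z }

Add FIRST(program)\{''} = { x, z }; program is nullable, continue.
Add FIRST(rest) = { x, z }; rest is not nullable, stop.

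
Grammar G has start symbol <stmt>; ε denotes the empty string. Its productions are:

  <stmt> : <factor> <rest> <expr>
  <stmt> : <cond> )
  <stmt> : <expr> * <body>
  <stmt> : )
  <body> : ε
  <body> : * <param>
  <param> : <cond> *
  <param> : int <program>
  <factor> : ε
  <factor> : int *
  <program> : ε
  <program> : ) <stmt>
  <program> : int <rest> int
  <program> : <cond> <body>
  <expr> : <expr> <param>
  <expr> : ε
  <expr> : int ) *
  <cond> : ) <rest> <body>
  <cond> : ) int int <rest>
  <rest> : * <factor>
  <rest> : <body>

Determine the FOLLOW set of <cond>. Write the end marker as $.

In <stmt> : <cond> ): add FIRST()) = { ) }.
In <param> : <cond> *: add FIRST(*) = { * }.
In <program> : <cond> <body>: add FIRST(<body>)\{ε} = { * }.
  Since <body> is nullable, also add FOLLOW(<program>) = { $, ), *, int }.
Union: FOLLOW(<cond>) = { $, ), *, int }.

{ $, ), *, int }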